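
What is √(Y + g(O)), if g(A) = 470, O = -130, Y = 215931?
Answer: √216401 ≈ 465.19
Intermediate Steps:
√(Y + g(O)) = √(215931 + 470) = √216401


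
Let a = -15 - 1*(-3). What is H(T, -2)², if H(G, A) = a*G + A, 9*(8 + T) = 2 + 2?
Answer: 70756/9 ≈ 7861.8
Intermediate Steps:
T = -68/9 (T = -8 + (2 + 2)/9 = -8 + (⅑)*4 = -8 + 4/9 = -68/9 ≈ -7.5556)
a = -12 (a = -15 + 3 = -12)
H(G, A) = A - 12*G (H(G, A) = -12*G + A = A - 12*G)
H(T, -2)² = (-2 - 12*(-68/9))² = (-2 + 272/3)² = (266/3)² = 70756/9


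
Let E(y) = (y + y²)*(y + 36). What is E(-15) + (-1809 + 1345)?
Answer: 3946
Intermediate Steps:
E(y) = (36 + y)*(y + y²) (E(y) = (y + y²)*(36 + y) = (36 + y)*(y + y²))
E(-15) + (-1809 + 1345) = -15*(36 + (-15)² + 37*(-15)) + (-1809 + 1345) = -15*(36 + 225 - 555) - 464 = -15*(-294) - 464 = 4410 - 464 = 3946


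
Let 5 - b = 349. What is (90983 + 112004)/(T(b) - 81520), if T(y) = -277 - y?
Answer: -202987/81453 ≈ -2.4921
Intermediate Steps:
b = -344 (b = 5 - 1*349 = 5 - 349 = -344)
(90983 + 112004)/(T(b) - 81520) = (90983 + 112004)/((-277 - 1*(-344)) - 81520) = 202987/((-277 + 344) - 81520) = 202987/(67 - 81520) = 202987/(-81453) = 202987*(-1/81453) = -202987/81453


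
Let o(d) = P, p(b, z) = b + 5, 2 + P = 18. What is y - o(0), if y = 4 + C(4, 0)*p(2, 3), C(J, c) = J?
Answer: 16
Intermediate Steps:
P = 16 (P = -2 + 18 = 16)
p(b, z) = 5 + b
o(d) = 16
y = 32 (y = 4 + 4*(5 + 2) = 4 + 4*7 = 4 + 28 = 32)
y - o(0) = 32 - 1*16 = 32 - 16 = 16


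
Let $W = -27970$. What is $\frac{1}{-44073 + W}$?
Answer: $- \frac{1}{72043} \approx -1.3881 \cdot 10^{-5}$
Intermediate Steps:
$\frac{1}{-44073 + W} = \frac{1}{-44073 - 27970} = \frac{1}{-72043} = - \frac{1}{72043}$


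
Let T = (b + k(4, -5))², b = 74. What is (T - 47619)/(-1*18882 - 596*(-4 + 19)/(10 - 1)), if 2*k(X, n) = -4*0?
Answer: 126429/59626 ≈ 2.1204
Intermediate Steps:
k(X, n) = 0 (k(X, n) = (-4*0)/2 = (½)*0 = 0)
T = 5476 (T = (74 + 0)² = 74² = 5476)
(T - 47619)/(-1*18882 - 596*(-4 + 19)/(10 - 1)) = (5476 - 47619)/(-1*18882 - 596*(-4 + 19)/(10 - 1)) = -42143/(-18882 - 8940/9) = -42143/(-18882 - 596*5/3) = -42143/(-18882 - 2980/3) = -42143/(-59626/3) = -42143*(-3/59626) = 126429/59626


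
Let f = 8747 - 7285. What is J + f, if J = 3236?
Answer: 4698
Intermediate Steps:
f = 1462
J + f = 3236 + 1462 = 4698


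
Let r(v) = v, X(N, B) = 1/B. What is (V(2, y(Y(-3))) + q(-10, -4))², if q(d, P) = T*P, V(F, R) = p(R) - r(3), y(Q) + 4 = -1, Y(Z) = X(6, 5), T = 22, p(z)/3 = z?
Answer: 11236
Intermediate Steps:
p(z) = 3*z
Y(Z) = ⅕ (Y(Z) = 1/5 = ⅕)
y(Q) = -5 (y(Q) = -4 - 1 = -5)
V(F, R) = -3 + 3*R (V(F, R) = 3*R - 1*3 = 3*R - 3 = -3 + 3*R)
q(d, P) = 22*P
(V(2, y(Y(-3))) + q(-10, -4))² = ((-3 + 3*(-5)) + 22*(-4))² = ((-3 - 15) - 88)² = (-18 - 88)² = (-106)² = 11236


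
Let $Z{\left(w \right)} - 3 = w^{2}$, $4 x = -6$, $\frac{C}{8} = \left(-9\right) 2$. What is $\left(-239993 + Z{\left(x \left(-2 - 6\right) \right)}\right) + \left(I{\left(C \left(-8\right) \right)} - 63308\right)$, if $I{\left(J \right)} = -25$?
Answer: $-303179$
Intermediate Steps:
$C = -144$ ($C = 8 \left(\left(-9\right) 2\right) = 8 \left(-18\right) = -144$)
$x = - \frac{3}{2}$ ($x = \frac{1}{4} \left(-6\right) = - \frac{3}{2} \approx -1.5$)
$Z{\left(w \right)} = 3 + w^{2}$
$\left(-239993 + Z{\left(x \left(-2 - 6\right) \right)}\right) + \left(I{\left(C \left(-8\right) \right)} - 63308\right) = \left(-239993 + \left(3 + \left(- \frac{3 \left(-2 - 6\right)}{2}\right)^{2}\right)\right) - 63333 = \left(-239993 + \left(3 + \left(\left(- \frac{3}{2}\right) \left(-8\right)\right)^{2}\right)\right) - 63333 = \left(-239993 + \left(3 + 12^{2}\right)\right) - 63333 = \left(-239993 + \left(3 + 144\right)\right) - 63333 = \left(-239993 + 147\right) - 63333 = -239846 - 63333 = -303179$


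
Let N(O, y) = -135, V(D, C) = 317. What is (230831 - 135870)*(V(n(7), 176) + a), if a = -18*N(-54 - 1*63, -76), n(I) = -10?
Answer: 260857867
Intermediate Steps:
a = 2430 (a = -18*(-135) = 2430)
(230831 - 135870)*(V(n(7), 176) + a) = (230831 - 135870)*(317 + 2430) = 94961*2747 = 260857867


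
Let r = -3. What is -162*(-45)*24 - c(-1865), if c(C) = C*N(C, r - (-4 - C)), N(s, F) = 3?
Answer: 180555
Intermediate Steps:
c(C) = 3*C (c(C) = C*3 = 3*C)
-162*(-45)*24 - c(-1865) = -162*(-45)*24 - 3*(-1865) = -(-7290)*24 - 1*(-5595) = -1*(-174960) + 5595 = 174960 + 5595 = 180555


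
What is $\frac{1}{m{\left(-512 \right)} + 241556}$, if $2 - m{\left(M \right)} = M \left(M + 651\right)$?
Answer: $\frac{1}{312726} \approx 3.1977 \cdot 10^{-6}$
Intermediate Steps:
$m{\left(M \right)} = 2 - M \left(651 + M\right)$ ($m{\left(M \right)} = 2 - M \left(M + 651\right) = 2 - M \left(651 + M\right)$)
$\frac{1}{m{\left(-512 \right)} + 241556} = \frac{1}{\left(2 - \left(-512\right)^{2} - -333312\right) + 241556} = \frac{1}{\left(2 - 262144 + 333312\right) + 241556} = \frac{1}{71170 + 241556} = \frac{1}{312726}$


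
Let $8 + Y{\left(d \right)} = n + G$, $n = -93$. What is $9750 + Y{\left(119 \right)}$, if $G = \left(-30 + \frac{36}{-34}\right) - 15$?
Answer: $\frac{163250}{17} \approx 9602.9$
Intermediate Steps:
$G = - \frac{783}{17}$ ($G = \left(-30 + 36 \left(- \frac{1}{34}\right)\right) - 15 = \left(-30 - \frac{18}{17}\right) - 15 = - \frac{528}{17} - 15 = - \frac{783}{17} \approx -46.059$)
$Y{\left(d \right)} = - \frac{2500}{17}$ ($Y{\left(d \right)} = -8 - \frac{2364}{17} = - \frac{2500}{17}$)
$9750 + Y{\left(119 \right)} = 9750 - \frac{2500}{17} = \frac{163250}{17}$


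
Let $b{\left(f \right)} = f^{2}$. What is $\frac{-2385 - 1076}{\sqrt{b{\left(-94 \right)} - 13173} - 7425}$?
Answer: $\frac{25697925}{55134962} + \frac{3461 i \sqrt{4337}}{55134962} \approx 0.46609 + 0.004134 i$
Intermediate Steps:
$\frac{-2385 - 1076}{\sqrt{b{\left(-94 \right)} - 13173} - 7425} = \frac{-2385 - 1076}{\sqrt{\left(-94\right)^{2} - 13173} - 7425} = - \frac{3461}{\sqrt{8836 - 13173} - 7425} = - \frac{3461}{\sqrt{-4337} - 7425} = - \frac{3461}{i \sqrt{4337} - 7425} = - \frac{3461}{-7425 + i \sqrt{4337}}$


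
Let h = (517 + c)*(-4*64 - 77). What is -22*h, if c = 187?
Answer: 5157504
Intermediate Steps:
h = -234432 (h = (517 + 187)*(-4*64 - 77) = 704*(-256 - 77) = 704*(-333) = -234432)
-22*h = -22*(-234432) = 5157504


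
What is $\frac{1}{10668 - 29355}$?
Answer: $- \frac{1}{18687} \approx -5.3513 \cdot 10^{-5}$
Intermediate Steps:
$\frac{1}{10668 - 29355} = \frac{1}{-18687} = - \frac{1}{18687}$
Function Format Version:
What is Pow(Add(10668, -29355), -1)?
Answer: Rational(-1, 18687) ≈ -5.3513e-5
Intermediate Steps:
Pow(Add(10668, -29355), -1) = Pow(-18687, -1) = Rational(-1, 18687)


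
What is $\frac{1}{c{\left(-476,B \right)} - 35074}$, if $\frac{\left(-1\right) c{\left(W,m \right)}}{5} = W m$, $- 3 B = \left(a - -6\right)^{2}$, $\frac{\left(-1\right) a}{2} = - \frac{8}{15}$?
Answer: $- \frac{135}{10083326} \approx -1.3388 \cdot 10^{-5}$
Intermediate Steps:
$a = \frac{16}{15}$ ($a = - 2 \left(- \frac{8}{15}\right) = - 2 \left(\left(-8\right) \frac{1}{15}\right) = \left(-2\right) \left(- \frac{8}{15}\right) = \frac{16}{15} \approx 1.0667$)
$B = - \frac{11236}{675}$ ($B = - \frac{\left(\frac{16}{15} - -6\right)^{2}}{3} = - \frac{\left(\frac{16}{15} + \left(-1 + 7\right)\right)^{2}}{3} = - \frac{\left(\frac{16}{15} + 6\right)^{2}}{3} = - \frac{\left(\frac{106}{15}\right)^{2}}{3} = \left(- \frac{1}{3}\right) \frac{11236}{225} = - \frac{11236}{675} \approx -16.646$)
$c{\left(W,m \right)} = - 5 W m$
$\frac{1}{c{\left(-476,B \right)} - 35074} = \frac{1}{\left(-5\right) \left(-476\right) \left(- \frac{11236}{675}\right) - 35074} = \frac{1}{- \frac{5348336}{135} - 35074} = \frac{1}{- \frac{10083326}{135}} = - \frac{135}{10083326}$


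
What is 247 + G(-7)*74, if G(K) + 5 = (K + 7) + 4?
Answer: 173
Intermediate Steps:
G(K) = 6 + K (G(K) = -5 + ((K + 7) + 4) = -5 + ((7 + K) + 4) = -5 + (11 + K) = 6 + K)
247 + G(-7)*74 = 247 + (6 - 7)*74 = 247 - 1*74 = 247 - 74 = 173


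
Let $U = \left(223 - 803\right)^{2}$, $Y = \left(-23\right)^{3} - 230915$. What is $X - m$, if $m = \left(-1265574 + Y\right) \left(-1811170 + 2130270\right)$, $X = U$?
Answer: $481412466000$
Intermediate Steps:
$Y = -243082$ ($Y = -12167 - 230915 = -243082$)
$U = 336400$ ($U = \left(-580\right)^{2} = 336400$)
$X = 336400$
$m = -481412129600$ ($m = \left(-1265574 - 243082\right) \left(-1811170 + 2130270\right) = \left(-1508656\right) 319100 = -481412129600$)
$X - m = 336400 - -481412129600 = 336400 + 481412129600 = 481412466000$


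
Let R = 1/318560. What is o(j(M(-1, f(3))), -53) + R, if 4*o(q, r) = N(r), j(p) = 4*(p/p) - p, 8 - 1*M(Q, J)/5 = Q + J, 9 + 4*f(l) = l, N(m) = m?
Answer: -4220919/318560 ≈ -13.250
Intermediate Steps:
f(l) = -9/4 + l/4
M(Q, J) = 40 - 5*J - 5*Q (M(Q, J) = 40 - 5*(Q + J) = 40 - 5*(J + Q) = 40 + (-5*J - 5*Q) = 40 - 5*J - 5*Q)
j(p) = 4 - p (j(p) = 4*1 - p = 4 - p)
o(q, r) = r/4
R = 1/318560 ≈ 3.1391e-6
o(j(M(-1, f(3))), -53) + R = (1/4)*(-53) + 1/318560 = -53/4 + 1/318560 = -4220919/318560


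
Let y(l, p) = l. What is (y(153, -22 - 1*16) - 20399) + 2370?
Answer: -17876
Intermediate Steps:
(y(153, -22 - 1*16) - 20399) + 2370 = (153 - 20399) + 2370 = -20246 + 2370 = -17876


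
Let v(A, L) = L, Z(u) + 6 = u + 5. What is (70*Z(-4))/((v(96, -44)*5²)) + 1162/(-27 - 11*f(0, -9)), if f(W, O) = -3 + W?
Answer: 12803/66 ≈ 193.98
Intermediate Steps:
Z(u) = -1 + u (Z(u) = -6 + (u + 5) = -6 + (5 + u) = -1 + u)
(70*Z(-4))/((v(96, -44)*5²)) + 1162/(-27 - 11*f(0, -9)) = (70*(-1 - 4))/((-44*5²)) + 1162/(-27 - 11*(-3 + 0)) = (70*(-5))/((-44*25)) + 1162/(-27 - 11*(-3)) = -350/(-1100) + 1162/(-27 + 33) = -350*(-1/1100) + 1162/6 = 7/22 + 1162*(⅙) = 7/22 + 581/3 = 12803/66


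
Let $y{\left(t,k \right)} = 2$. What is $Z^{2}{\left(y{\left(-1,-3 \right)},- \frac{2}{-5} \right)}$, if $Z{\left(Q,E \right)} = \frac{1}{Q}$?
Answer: $\frac{1}{4} \approx 0.25$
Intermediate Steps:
$Z^{2}{\left(y{\left(-1,-3 \right)},- \frac{2}{-5} \right)} = \left(\frac{1}{2}\right)^{2} = \frac{1}{4}$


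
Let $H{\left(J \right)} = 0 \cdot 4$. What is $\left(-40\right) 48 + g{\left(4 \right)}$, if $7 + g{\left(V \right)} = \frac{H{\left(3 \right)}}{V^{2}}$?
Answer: $-1927$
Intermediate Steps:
$H{\left(J \right)} = 0$
$g{\left(V \right)} = -7$ ($g{\left(V \right)} = -7 + \frac{0}{V^{2}} = -7 + 0 = -7$)
$\left(-40\right) 48 + g{\left(4 \right)} = \left(-40\right) 48 - 7 = -1920 - 7 = -1927$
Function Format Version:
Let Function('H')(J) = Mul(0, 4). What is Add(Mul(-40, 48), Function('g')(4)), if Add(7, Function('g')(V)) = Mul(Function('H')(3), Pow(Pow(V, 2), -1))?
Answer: -1927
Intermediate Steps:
Function('H')(J) = 0
Function('g')(V) = -7 (Function('g')(V) = Add(-7, Mul(0, Pow(Pow(V, 2), -1))) = Add(-7, Mul(0, Pow(V, -2))) = Add(-7, 0) = -7)
Add(Mul(-40, 48), Function('g')(4)) = Add(Mul(-40, 48), -7) = Add(-1920, -7) = -1927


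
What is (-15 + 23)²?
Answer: 64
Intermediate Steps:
(-15 + 23)² = 8² = 64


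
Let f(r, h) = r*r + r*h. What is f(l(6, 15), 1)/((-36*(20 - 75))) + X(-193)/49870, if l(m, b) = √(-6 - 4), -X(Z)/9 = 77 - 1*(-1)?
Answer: -94433/4937130 + I*√10/1980 ≈ -0.019127 + 0.0015971*I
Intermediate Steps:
X(Z) = -702 (X(Z) = -9*(77 - 1*(-1)) = -9*(77 + 1) = -9*78 = -702)
l(m, b) = I*√10 (l(m, b) = √(-10) = I*√10)
f(r, h) = r² + h*r
f(l(6, 15), 1)/((-36*(20 - 75))) + X(-193)/49870 = ((I*√10)*(1 + I*√10))/((-36*(20 - 75))) - 702/49870 = (I*√10*(1 + I*√10))/((-36*(-55))) - 702*1/49870 = (I*√10*(1 + I*√10))/1980 - 351/24935 = (I*√10*(1 + I*√10))*(1/1980) - 351/24935 = I*√10*(1 + I*√10)/1980 - 351/24935 = -351/24935 + I*√10*(1 + I*√10)/1980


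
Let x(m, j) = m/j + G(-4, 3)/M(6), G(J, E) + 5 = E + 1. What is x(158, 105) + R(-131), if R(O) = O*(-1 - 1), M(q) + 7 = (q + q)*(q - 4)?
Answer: 470251/1785 ≈ 263.45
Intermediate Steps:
G(J, E) = -4 + E (G(J, E) = -5 + (E + 1) = -5 + (1 + E) = -4 + E)
M(q) = -7 + 2*q*(-4 + q) (M(q) = -7 + (q + q)*(q - 4) = -7 + (2*q)*(-4 + q) = -7 + 2*q*(-4 + q))
x(m, j) = -1/17 + m/j (x(m, j) = m/j + (-4 + 3)/(-7 - 8*6 + 2*6**2) = m/j - 1/(-7 - 48 + 2*36) = m/j - 1/(-7 - 48 + 72) = m/j - 1/17 = -1/17 + m/j)
R(O) = -2*O (R(O) = O*(-2) = -2*O)
x(158, 105) + R(-131) = (158 - 1/17*105)/105 - 2*(-131) = (158 - 105/17)/105 + 262 = (1/105)*(2581/17) + 262 = 2581/1785 + 262 = 470251/1785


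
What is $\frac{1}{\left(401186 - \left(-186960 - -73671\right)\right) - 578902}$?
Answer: $- \frac{1}{64427} \approx -1.5521 \cdot 10^{-5}$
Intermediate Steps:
$\frac{1}{\left(401186 - \left(-186960 - -73671\right)\right) - 578902} = \frac{1}{\left(401186 - \left(-186960 + 73671\right)\right) - 578902} = \frac{1}{\left(401186 - -113289\right) - 578902} = \frac{1}{\left(401186 + 113289\right) - 578902} = \frac{1}{514475 - 578902} = \frac{1}{-64427} = - \frac{1}{64427}$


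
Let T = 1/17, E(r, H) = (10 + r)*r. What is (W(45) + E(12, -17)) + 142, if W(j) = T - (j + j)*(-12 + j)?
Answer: -43587/17 ≈ -2563.9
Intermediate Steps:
E(r, H) = r*(10 + r)
T = 1/17 ≈ 0.058824
W(j) = 1/17 - 2*j*(-12 + j) (W(j) = 1/17 - (j + j)*(-12 + j) = 1/17 - 2*j*(-12 + j))
(W(45) + E(12, -17)) + 142 = ((1/17 - 2*45**2 + 24*45) + 12*(10 + 12)) + 142 = ((1/17 - 2*2025 + 1080) + 12*22) + 142 = ((1/17 - 4050 + 1080) + 264) + 142 = (-50489/17 + 264) + 142 = -46001/17 + 142 = -43587/17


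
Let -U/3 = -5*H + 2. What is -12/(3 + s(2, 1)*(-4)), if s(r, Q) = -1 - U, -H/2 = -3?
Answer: -12/343 ≈ -0.034985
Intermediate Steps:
H = 6 (H = -2*(-3) = 6)
U = 84 (U = -3*(-5*6 + 2) = -3*(-30 + 2) = -3*(-28) = 84)
s(r, Q) = -85 (s(r, Q) = -1 - 1*84 = -1 - 84 = -85)
-12/(3 + s(2, 1)*(-4)) = -12/(3 - 85*(-4)) = -12/(3 + 340) = -12/343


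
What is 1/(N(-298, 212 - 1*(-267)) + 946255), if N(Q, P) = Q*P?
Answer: 1/803513 ≈ 1.2445e-6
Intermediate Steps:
N(Q, P) = P*Q
1/(N(-298, 212 - 1*(-267)) + 946255) = 1/((212 - 1*(-267))*(-298) + 946255) = 1/((212 + 267)*(-298) + 946255) = 1/(479*(-298) + 946255) = 1/(-142742 + 946255) = 1/803513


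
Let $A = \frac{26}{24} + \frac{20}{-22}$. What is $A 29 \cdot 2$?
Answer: $\frac{667}{66} \approx 10.106$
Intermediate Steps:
$A = \frac{23}{132}$ ($A = 26 \cdot \frac{1}{24} + 20 \left(- \frac{1}{22}\right) = \frac{13}{12} - \frac{10}{11} = \frac{23}{132} \approx 0.17424$)
$A 29 \cdot 2 = \frac{23 \cdot 29 \cdot 2}{132} = \frac{23}{132} \cdot 58 = \frac{667}{66}$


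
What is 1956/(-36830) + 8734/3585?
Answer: 31466096/13203555 ≈ 2.3832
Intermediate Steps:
1956/(-36830) + 8734/3585 = 1956*(-1/36830) + 8734*(1/3585) = -978/18415 + 8734/3585 = 31466096/13203555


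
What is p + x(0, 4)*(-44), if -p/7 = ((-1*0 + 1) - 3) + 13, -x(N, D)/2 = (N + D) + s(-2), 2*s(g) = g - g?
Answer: 275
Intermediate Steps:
s(g) = 0 (s(g) = (g - g)/2 = (½)*0 = 0)
x(N, D) = -2*D - 2*N (x(N, D) = -2*((N + D) + 0) = -2*((D + N) + 0) = -2*(D + N) = -2*D - 2*N)
p = -77 (p = -7*(((-1*0 + 1) - 3) + 13) = -7*(((0 + 1) - 3) + 13) = -7*((1 - 3) + 13) = -7*(-2 + 13) = -7*11 = -77)
p + x(0, 4)*(-44) = -77 + (-2*4 - 2*0)*(-44) = -77 + (-8 + 0)*(-44) = -77 - 8*(-44) = -77 + 352 = 275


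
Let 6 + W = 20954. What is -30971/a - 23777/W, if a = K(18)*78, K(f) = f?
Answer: -85270427/3676374 ≈ -23.194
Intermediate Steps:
W = 20948 (W = -6 + 20954 = 20948)
a = 1404 (a = 18*78 = 1404)
-30971/a - 23777/W = -30971/1404 - 23777/20948 = -85270427/3676374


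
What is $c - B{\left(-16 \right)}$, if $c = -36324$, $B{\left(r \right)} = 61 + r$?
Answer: $-36369$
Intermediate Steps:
$c - B{\left(-16 \right)} = -36324 - \left(61 - 16\right) = -36324 - 45 = -36369$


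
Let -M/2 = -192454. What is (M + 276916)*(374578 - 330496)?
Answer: 29174525568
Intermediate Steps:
M = 384908 (M = -2*(-192454) = 384908)
(M + 276916)*(374578 - 330496) = (384908 + 276916)*(374578 - 330496) = 661824*44082 = 29174525568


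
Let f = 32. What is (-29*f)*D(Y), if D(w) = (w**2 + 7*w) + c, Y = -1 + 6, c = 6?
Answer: -61248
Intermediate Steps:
Y = 5
D(w) = 6 + w**2 + 7*w (D(w) = (w**2 + 7*w) + 6 = 6 + w**2 + 7*w)
(-29*f)*D(Y) = (-29*32)*(6 + 5**2 + 7*5) = -928*(6 + 25 + 35) = -928*66 = -61248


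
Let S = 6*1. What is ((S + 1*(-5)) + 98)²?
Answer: 9801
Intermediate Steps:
S = 6
((S + 1*(-5)) + 98)² = ((6 + 1*(-5)) + 98)² = ((6 - 5) + 98)² = (1 + 98)² = 99² = 9801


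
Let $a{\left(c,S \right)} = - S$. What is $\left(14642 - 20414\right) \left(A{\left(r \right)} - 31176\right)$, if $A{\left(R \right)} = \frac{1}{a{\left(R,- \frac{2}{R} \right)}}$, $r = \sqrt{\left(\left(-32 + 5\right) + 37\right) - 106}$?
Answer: $179947872 - 11544 i \sqrt{6} \approx 1.7995 \cdot 10^{8} - 28277.0 i$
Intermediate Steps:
$r = 4 i \sqrt{6}$ ($r = \sqrt{\left(-27 + 37\right) - 106} = \sqrt{10 - 106} = \sqrt{-96} = 4 i \sqrt{6} \approx 9.798 i$)
$A{\left(R \right)} = \frac{R}{2}$ ($A{\left(R \right)} = \frac{1}{\left(-1\right) \left(- \frac{2}{R}\right)} = \frac{1}{2 \frac{1}{R}} = \frac{R}{2}$)
$\left(14642 - 20414\right) \left(A{\left(r \right)} - 31176\right) = \left(14642 - 20414\right) \left(\frac{4 i \sqrt{6}}{2} - 31176\right) = - 5772 \left(2 i \sqrt{6} - 31176\right) = - 5772 \left(-31176 + 2 i \sqrt{6}\right) = 179947872 - 11544 i \sqrt{6}$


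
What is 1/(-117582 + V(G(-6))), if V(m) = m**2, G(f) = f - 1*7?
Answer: -1/117413 ≈ -8.5169e-6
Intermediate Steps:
G(f) = -7 + f (G(f) = f - 7 = -7 + f)
1/(-117582 + V(G(-6))) = 1/(-117582 + (-7 - 6)**2) = 1/(-117582 + (-13)**2) = 1/(-117582 + 169) = 1/(-117413) = -1/117413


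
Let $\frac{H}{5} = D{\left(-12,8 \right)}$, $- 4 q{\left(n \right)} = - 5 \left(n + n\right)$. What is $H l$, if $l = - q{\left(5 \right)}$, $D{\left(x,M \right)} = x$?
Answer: $750$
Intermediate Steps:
$q{\left(n \right)} = \frac{5 n}{2}$ ($q{\left(n \right)} = - \frac{\left(-5\right) \left(n + n\right)}{4} = - \frac{\left(-5\right) 2 n}{4} = - \frac{\left(-10\right) n}{4} = \frac{5 n}{2}$)
$H = -60$ ($H = 5 \left(-12\right) = -60$)
$l = - \frac{25}{2}$ ($l = - \frac{5 \cdot 5}{2} = \left(-1\right) \frac{25}{2} = - \frac{25}{2} \approx -12.5$)
$H l = \left(-60\right) \left(- \frac{25}{2}\right) = 750$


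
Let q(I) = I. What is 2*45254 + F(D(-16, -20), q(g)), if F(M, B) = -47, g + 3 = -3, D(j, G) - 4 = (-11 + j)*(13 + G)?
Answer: 90461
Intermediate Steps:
D(j, G) = 4 + (-11 + j)*(13 + G)
g = -6 (g = -3 - 3 = -6)
2*45254 + F(D(-16, -20), q(g)) = 2*45254 - 47 = 90508 - 47 = 90461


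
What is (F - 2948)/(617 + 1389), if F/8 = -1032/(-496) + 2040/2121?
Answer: -32038932/21982751 ≈ -1.4575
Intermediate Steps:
F = 533452/21917 (F = 8*(-1032/(-496) + 2040/2121) = 8*(-1032*(-1/496) + 2040*(1/2121)) = 8*(129/62 + 680/707) = 8*(133363/43834) = 533452/21917 ≈ 24.340)
(F - 2948)/(617 + 1389) = (533452/21917 - 2948)/(617 + 1389) = -64077864/21917/2006 = -64077864/21917*1/2006 = -32038932/21982751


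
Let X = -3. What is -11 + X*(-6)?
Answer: 7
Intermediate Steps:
-11 + X*(-6) = -11 - 3*(-6) = -11 + 18 = 7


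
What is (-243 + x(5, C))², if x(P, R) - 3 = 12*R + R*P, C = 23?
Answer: 22801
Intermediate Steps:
x(P, R) = 3 + 12*R + P*R (x(P, R) = 3 + (12*R + R*P) = 3 + (12*R + P*R) = 3 + 12*R + P*R)
(-243 + x(5, C))² = (-243 + (3 + 12*23 + 5*23))² = (-243 + (3 + 276 + 115))² = (-243 + 394)² = 151² = 22801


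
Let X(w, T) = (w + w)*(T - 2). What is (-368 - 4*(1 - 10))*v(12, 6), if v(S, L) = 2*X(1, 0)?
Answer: 2656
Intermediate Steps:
X(w, T) = 2*w*(-2 + T) (X(w, T) = (2*w)*(-2 + T) = 2*w*(-2 + T))
v(S, L) = -8 (v(S, L) = 2*(2*1*(-2 + 0)) = 2*(2*1*(-2)) = 2*(-4) = -8)
(-368 - 4*(1 - 10))*v(12, 6) = (-368 - 4*(1 - 10))*(-8) = (-368 - 4*(-9))*(-8) = (-368 + 36)*(-8) = -332*(-8) = 2656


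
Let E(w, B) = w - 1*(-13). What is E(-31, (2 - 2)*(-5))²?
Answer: 324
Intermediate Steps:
E(w, B) = 13 + w (E(w, B) = w + 13 = 13 + w)
E(-31, (2 - 2)*(-5))² = (13 - 31)² = (-18)² = 324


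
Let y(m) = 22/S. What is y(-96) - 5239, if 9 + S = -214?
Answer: -1168319/223 ≈ -5239.1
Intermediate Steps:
S = -223 (S = -9 - 214 = -223)
y(m) = -22/223 (y(m) = 22/(-223) = 22*(-1/223) = -22/223)
y(-96) - 5239 = -22/223 - 5239 = -1168319/223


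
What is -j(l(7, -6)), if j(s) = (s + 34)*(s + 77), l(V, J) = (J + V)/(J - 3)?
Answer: -211060/81 ≈ -2605.7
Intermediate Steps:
l(V, J) = (J + V)/(-3 + J)
j(s) = (34 + s)*(77 + s)
-j(l(7, -6)) = -(2618 + ((-6 + 7)/(-3 - 6))**2 + 111*((-6 + 7)/(-3 - 6))) = -(2618 + (1/(-9))**2 + 111*(1/(-9))) = -(2618 + (-1/9*1)**2 + 111*(-1/9*1)) = -(2618 + (-1/9)**2 + 111*(-1/9)) = -(2618 + 1/81 - 37/3) = -1*211060/81 = -211060/81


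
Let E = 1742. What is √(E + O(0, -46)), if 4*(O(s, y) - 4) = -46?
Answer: √6938/2 ≈ 41.647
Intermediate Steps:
O(s, y) = -15/2 (O(s, y) = 4 + (¼)*(-46) = 4 - 23/2 = -15/2)
√(E + O(0, -46)) = √(1742 - 15/2) = √(3469/2) = √6938/2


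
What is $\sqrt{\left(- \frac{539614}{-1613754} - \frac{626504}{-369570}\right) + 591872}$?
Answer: $\frac{\sqrt{162439770105024856317192455}}{16566529605} \approx 769.33$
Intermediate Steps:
$\sqrt{\left(- \frac{539614}{-1613754} - \frac{626504}{-369570}\right) + 591872} = \sqrt{\left(\left(-539614\right) \left(- \frac{1}{1613754}\right) - - \frac{313252}{184785}\right) + 591872} = \sqrt{\left(\frac{269807}{806877} + \frac{313252}{184785}\right) + 591872} = \sqrt{\frac{100870706833}{49699588815} + 591872} = \sqrt{\frac{29415895901818513}{49699588815}} = \frac{\sqrt{162439770105024856317192455}}{16566529605}$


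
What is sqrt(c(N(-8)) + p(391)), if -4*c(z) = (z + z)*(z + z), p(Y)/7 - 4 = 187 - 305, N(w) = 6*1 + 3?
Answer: I*sqrt(879) ≈ 29.648*I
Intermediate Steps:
N(w) = 9 (N(w) = 6 + 3 = 9)
p(Y) = -798 (p(Y) = 28 + 7*(187 - 305) = 28 + 7*(-118) = 28 - 826 = -798)
c(z) = -z**2 (c(z) = -(z + z)*(z + z)/4 = -2*z*2*z/4 = -z**2)
sqrt(c(N(-8)) + p(391)) = sqrt(-1*9**2 - 798) = sqrt(-1*81 - 798) = sqrt(-81 - 798) = sqrt(-879) = I*sqrt(879)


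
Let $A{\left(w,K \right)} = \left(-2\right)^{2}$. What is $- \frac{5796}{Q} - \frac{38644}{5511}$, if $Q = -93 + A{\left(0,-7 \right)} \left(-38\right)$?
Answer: $\frac{3210568}{192885} \approx 16.645$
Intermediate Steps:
$A{\left(w,K \right)} = 4$
$Q = -245$ ($Q = -93 + 4 \left(-38\right) = -93 - 152 = -245$)
$- \frac{5796}{Q} - \frac{38644}{5511} = - \frac{5796}{-245} - \frac{38644}{5511} = \left(-5796\right) \left(- \frac{1}{245}\right) - \frac{38644}{5511} = \frac{828}{35} - \frac{38644}{5511} = \frac{3210568}{192885}$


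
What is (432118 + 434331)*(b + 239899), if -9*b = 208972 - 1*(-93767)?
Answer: 536144778016/3 ≈ 1.7871e+11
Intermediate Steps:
b = -100913/3 (b = -(208972 - 1*(-93767))/9 = -(208972 + 93767)/9 = -⅑*302739 = -100913/3 ≈ -33638.)
(432118 + 434331)*(b + 239899) = (432118 + 434331)*(-100913/3 + 239899) = 866449*(618784/3) = 536144778016/3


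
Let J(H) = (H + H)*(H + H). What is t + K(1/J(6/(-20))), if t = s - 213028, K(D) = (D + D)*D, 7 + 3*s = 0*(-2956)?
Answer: -17254207/81 ≈ -2.1302e+5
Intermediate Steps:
J(H) = 4*H**2 (J(H) = (2*H)*(2*H) = 4*H**2)
s = -7/3 (s = -7/3 + (0*(-2956))/3 = -7/3 + (1/3)*0 = -7/3 + 0 = -7/3 ≈ -2.3333)
K(D) = 2*D**2 (K(D) = (2*D)*D = 2*D**2)
t = -639091/3 (t = -7/3 - 213028 = -639091/3 ≈ -2.1303e+5)
t + K(1/J(6/(-20))) = -639091/3 + 2*(1/(4*(6/(-20))**2))**2 = -639091/3 + 2*(1/(4*(6*(-1/20))**2))**2 = -639091/3 + 2*(1/(4*(-3/10)**2))**2 = -639091/3 + 2*(1/(4*(9/100)))**2 = -639091/3 + 2*(1/(9/25))**2 = -639091/3 + 2*(25/9)**2 = -639091/3 + 2*(625/81) = -639091/3 + 1250/81 = -17254207/81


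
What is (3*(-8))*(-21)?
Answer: 504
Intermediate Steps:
(3*(-8))*(-21) = -24*(-21) = 504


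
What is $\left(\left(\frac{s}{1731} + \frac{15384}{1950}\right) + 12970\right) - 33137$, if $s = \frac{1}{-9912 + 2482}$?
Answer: $- \frac{16852743447191}{835986450} \approx -20159.0$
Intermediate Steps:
$s = - \frac{1}{7430}$ ($s = \frac{1}{-7430} = - \frac{1}{7430} \approx -0.00013459$)
$\left(\left(\frac{s}{1731} + \frac{15384}{1950}\right) + 12970\right) - 33137 = \left(\left(- \frac{1}{7430 \cdot 1731} + \frac{15384}{1950}\right) + 12970\right) - 33137 = \left(\left(\left(- \frac{1}{7430}\right) \frac{1}{1731} + 15384 \cdot \frac{1}{1950}\right) + 12970\right) - 33137 = \left(\left(- \frac{1}{12861330} + \frac{2564}{325}\right) + 12970\right) - 33137 = \left(\frac{6595289959}{835986450} + 12970\right) - 33137 = \frac{10849339546459}{835986450} - 33137 = - \frac{16852743447191}{835986450}$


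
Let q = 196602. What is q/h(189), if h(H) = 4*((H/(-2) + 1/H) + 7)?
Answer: -18578889/33073 ≈ -561.75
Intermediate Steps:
h(H) = 28 - 2*H + 4/H (h(H) = 4*((H*(-1/2) + 1/H) + 7) = 4*((-H/2 + 1/H) + 7) = 4*((1/H - H/2) + 7) = 4*(7 + 1/H - H/2) = 28 - 2*H + 4/H)
q/h(189) = 196602/(28 - 2*189 + 4/189) = 196602/(28 - 378 + 4*(1/189)) = 196602/(28 - 378 + 4/189) = 196602/(-66146/189) = 196602*(-189/66146) = -18578889/33073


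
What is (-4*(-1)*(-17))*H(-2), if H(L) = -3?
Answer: 204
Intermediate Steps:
(-4*(-1)*(-17))*H(-2) = (-4*(-1)*(-17))*(-3) = (4*(-17))*(-3) = -68*(-3) = 204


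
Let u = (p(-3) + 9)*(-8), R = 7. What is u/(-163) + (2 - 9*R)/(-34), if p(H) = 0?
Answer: 12391/5542 ≈ 2.2358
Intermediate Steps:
u = -72 (u = (0 + 9)*(-8) = 9*(-8) = -72)
u/(-163) + (2 - 9*R)/(-34) = -72/(-163) + (2 - 9*7)/(-34) = -72*(-1/163) + (2 - 63)*(-1/34) = 72/163 - 61*(-1/34) = 72/163 + 61/34 = 12391/5542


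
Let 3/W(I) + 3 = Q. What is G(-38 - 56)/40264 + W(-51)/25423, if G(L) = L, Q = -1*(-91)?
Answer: -26272283/11259948392 ≈ -0.0023332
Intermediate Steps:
Q = 91
W(I) = 3/88 (W(I) = 3/(-3 + 91) = 3/88)
G(-38 - 56)/40264 + W(-51)/25423 = (-38 - 56)/40264 + (3/88)/25423 = -94*1/40264 + (3/88)*(1/25423) = -47/20132 + 3/2237224 = -26272283/11259948392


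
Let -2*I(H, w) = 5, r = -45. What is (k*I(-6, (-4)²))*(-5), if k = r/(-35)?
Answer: 225/14 ≈ 16.071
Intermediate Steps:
I(H, w) = -5/2 (I(H, w) = -½*5 = -5/2)
k = 9/7 (k = -45/(-35) = -45*(-1/35) = 9/7 ≈ 1.2857)
(k*I(-6, (-4)²))*(-5) = ((9/7)*(-5/2))*(-5) = -45/14*(-5) = 225/14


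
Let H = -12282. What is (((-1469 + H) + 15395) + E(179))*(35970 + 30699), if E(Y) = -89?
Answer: 103670295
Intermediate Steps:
(((-1469 + H) + 15395) + E(179))*(35970 + 30699) = (((-1469 - 12282) + 15395) - 89)*(35970 + 30699) = ((-13751 + 15395) - 89)*66669 = (1644 - 89)*66669 = 1555*66669 = 103670295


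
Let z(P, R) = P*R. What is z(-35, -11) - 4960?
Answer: -4575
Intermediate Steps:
z(-35, -11) - 4960 = -35*(-11) - 4960 = 385 - 4960 = -4575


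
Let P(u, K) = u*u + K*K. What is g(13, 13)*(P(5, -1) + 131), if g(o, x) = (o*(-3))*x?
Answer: -79599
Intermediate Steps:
g(o, x) = -3*o*x (g(o, x) = (-3*o)*x = -3*o*x)
P(u, K) = K² + u² (P(u, K) = u² + K² = K² + u²)
g(13, 13)*(P(5, -1) + 131) = (-3*13*13)*(((-1)² + 5²) + 131) = -507*((1 + 25) + 131) = -507*(26 + 131) = -507*157 = -79599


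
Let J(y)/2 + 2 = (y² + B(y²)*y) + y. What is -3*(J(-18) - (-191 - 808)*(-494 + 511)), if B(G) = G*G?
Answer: 11284635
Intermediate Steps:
B(G) = G²
J(y) = -4 + 2*y + 2*y² + 2*y⁵ (J(y) = -4 + 2*((y² + (y²)²*y) + y) = -4 + 2*((y² + y⁴*y) + y) = -4 + 2*((y² + y⁵) + y) = -4 + 2*(y + y² + y⁵) = -4 + (2*y + 2*y² + 2*y⁵) = -4 + 2*y + 2*y² + 2*y⁵)
-3*(J(-18) - (-191 - 808)*(-494 + 511)) = -3*((-4 + 2*(-18) + 2*(-18)² + 2*(-18)⁵) - (-191 - 808)*(-494 + 511)) = -3*((-4 - 36 + 2*324 + 2*(-1889568)) - (-999)*17) = -3*((-4 - 36 + 648 - 3779136) - 1*(-16983)) = -3*(-3778528 + 16983) = -3*(-3761545) = 11284635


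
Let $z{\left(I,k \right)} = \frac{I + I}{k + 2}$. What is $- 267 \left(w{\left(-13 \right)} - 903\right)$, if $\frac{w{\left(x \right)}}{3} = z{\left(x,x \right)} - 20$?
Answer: $\frac{2807505}{11} \approx 2.5523 \cdot 10^{5}$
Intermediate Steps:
$z{\left(I,k \right)} = \frac{2 I}{2 + k}$
$w{\left(x \right)} = -60 + \frac{6 x}{2 + x}$ ($w{\left(x \right)} = 3 \left(\frac{2 x}{2 + x} - 20\right) = 3 \left(-20 + \frac{2 x}{2 + x}\right) = -60 + \frac{6 x}{2 + x}$)
$- 267 \left(w{\left(-13 \right)} - 903\right) = - 267 \left(\frac{6 \left(-20 - -117\right)}{2 - 13} - 903\right) = - 267 \left(\frac{6 \left(-20 + 117\right)}{-11} - 903\right) = - 267 \left(6 \left(- \frac{1}{11}\right) 97 - 903\right) = - 267 \left(- \frac{582}{11} - 903\right) = \left(-267\right) \left(- \frac{10515}{11}\right) = \frac{2807505}{11}$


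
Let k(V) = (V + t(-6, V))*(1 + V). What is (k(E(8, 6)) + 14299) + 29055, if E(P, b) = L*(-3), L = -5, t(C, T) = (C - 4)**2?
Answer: 45194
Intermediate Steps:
t(C, T) = (-4 + C)**2
E(P, b) = 15 (E(P, b) = -5*(-3) = 15)
k(V) = (1 + V)*(100 + V) (k(V) = (V + (-4 - 6)**2)*(1 + V) = (V + (-10)**2)*(1 + V) = (V + 100)*(1 + V) = (100 + V)*(1 + V) = (1 + V)*(100 + V))
(k(E(8, 6)) + 14299) + 29055 = ((100 + 15**2 + 101*15) + 14299) + 29055 = ((100 + 225 + 1515) + 14299) + 29055 = (1840 + 14299) + 29055 = 16139 + 29055 = 45194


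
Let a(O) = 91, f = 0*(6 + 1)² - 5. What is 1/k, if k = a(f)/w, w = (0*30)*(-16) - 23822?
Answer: -23822/91 ≈ -261.78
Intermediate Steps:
f = -5 (f = 0*7² - 5 = 0*49 - 5 = 0 - 5 = -5)
w = -23822 (w = 0*(-16) - 23822 = 0 - 23822 = -23822)
k = -91/23822 (k = 91/(-23822) = 91*(-1/23822) = -91/23822 ≈ -0.0038200)
1/k = 1/(-91/23822) = -23822/91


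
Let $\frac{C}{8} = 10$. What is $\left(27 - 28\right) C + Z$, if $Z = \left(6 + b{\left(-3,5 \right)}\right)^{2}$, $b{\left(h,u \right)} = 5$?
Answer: $41$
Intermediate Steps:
$C = 80$ ($C = 8 \cdot 10 = 80$)
$Z = 121$ ($Z = \left(6 + 5\right)^{2} = 11^{2} = 121$)
$\left(27 - 28\right) C + Z = \left(27 - 28\right) 80 + 121 = \left(-1\right) 80 + 121 = -80 + 121 = 41$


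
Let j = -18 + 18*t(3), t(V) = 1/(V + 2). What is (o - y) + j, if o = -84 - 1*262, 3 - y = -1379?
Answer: -8712/5 ≈ -1742.4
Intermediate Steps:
y = 1382 (y = 3 - 1*(-1379) = 3 + 1379 = 1382)
o = -346 (o = -84 - 262 = -346)
t(V) = 1/(2 + V)
j = -72/5 (j = -18 + 18/(2 + 3) = -18 + 18/5 = -72/5 ≈ -14.400)
(o - y) + j = (-346 - 1*1382) - 72/5 = (-346 - 1382) - 72/5 = -1728 - 72/5 = -8712/5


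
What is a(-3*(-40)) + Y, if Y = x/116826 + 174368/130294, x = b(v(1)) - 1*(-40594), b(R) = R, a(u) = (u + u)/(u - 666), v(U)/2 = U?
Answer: 143850238726/115431428567 ≈ 1.2462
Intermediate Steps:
v(U) = 2*U
a(u) = 2*u/(-666 + u) (a(u) = (2*u)/(-666 + u) = 2*u/(-666 + u))
x = 40596 (x = 2*1 - 1*(-40594) = 2 + 40594 = 40596)
Y = 2138344266/1268477237 (Y = 40596/116826 + 174368/130294 = 40596*(1/116826) + 174368*(1/130294) = 6766/19471 + 87184/65147 = 2138344266/1268477237 ≈ 1.6858)
a(-3*(-40)) + Y = 2*(-3*(-40))/(-666 - 3*(-40)) + 2138344266/1268477237 = 2*120/(-666 + 120) + 2138344266/1268477237 = 2*120/(-546) + 2138344266/1268477237 = 2*120*(-1/546) + 2138344266/1268477237 = -40/91 + 2138344266/1268477237 = 143850238726/115431428567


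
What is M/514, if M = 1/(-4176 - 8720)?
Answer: -1/6628544 ≈ -1.5086e-7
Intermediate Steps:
M = -1/12896 (M = 1/(-12896) = -1/12896 ≈ -7.7543e-5)
M/514 = -1/12896/514 = -1/12896*1/514 = -1/6628544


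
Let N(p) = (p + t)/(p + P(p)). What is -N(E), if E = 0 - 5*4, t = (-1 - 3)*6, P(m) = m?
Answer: -11/10 ≈ -1.1000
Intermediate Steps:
t = -24 (t = -4*6 = -24)
E = -20 (E = 0 - 20 = -20)
N(p) = (-24 + p)/(2*p) (N(p) = (p - 24)/(p + p) = (-24 + p)/((2*p)) = (-24 + p)*(1/(2*p)) = (-24 + p)/(2*p))
-N(E) = -(-24 - 20)/(2*(-20)) = -(-1)*(-44)/(2*20) = -1*11/10 = -11/10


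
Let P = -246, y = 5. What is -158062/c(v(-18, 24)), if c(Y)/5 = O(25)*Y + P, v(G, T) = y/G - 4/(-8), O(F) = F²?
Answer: 711279/2410 ≈ 295.14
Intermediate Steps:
v(G, T) = ½ + 5/G (v(G, T) = 5/G - 4/(-8) = 5/G - 4*(-⅛) = 5/G + ½ = ½ + 5/G)
c(Y) = -1230 + 3125*Y (c(Y) = 5*(25²*Y - 246) = 5*(625*Y - 246) = 5*(-246 + 625*Y) = -1230 + 3125*Y)
-158062/c(v(-18, 24)) = -158062/(-1230 + 3125*((½)*(10 - 18)/(-18))) = -158062/(-1230 + 3125*((½)*(-1/18)*(-8))) = -158062/(-1230 + 3125*(2/9)) = -158062/(-1230 + 6250/9) = -158062/(-4820/9) = -158062*(-9/4820) = 711279/2410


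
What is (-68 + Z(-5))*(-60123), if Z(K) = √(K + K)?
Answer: 4088364 - 60123*I*√10 ≈ 4.0884e+6 - 1.9013e+5*I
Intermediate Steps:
Z(K) = √2*√K (Z(K) = √(2*K) = √2*√K)
(-68 + Z(-5))*(-60123) = (-68 + √2*√(-5))*(-60123) = (-68 + √2*(I*√5))*(-60123) = (-68 + I*√10)*(-60123) = 4088364 - 60123*I*√10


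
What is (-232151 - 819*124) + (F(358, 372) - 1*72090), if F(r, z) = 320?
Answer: -405477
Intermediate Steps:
(-232151 - 819*124) + (F(358, 372) - 1*72090) = (-232151 - 819*124) + (320 - 1*72090) = (-232151 - 101556) + (320 - 72090) = -333707 - 71770 = -405477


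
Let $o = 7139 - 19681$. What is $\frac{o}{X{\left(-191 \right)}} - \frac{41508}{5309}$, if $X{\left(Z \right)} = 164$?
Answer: $- \frac{36696395}{435338} \approx -84.294$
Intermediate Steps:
$o = -12542$ ($o = 7139 - 19681 = -12542$)
$\frac{o}{X{\left(-191 \right)}} - \frac{41508}{5309} = - \frac{12542}{164} - \frac{41508}{5309} = \left(-12542\right) \frac{1}{164} - \frac{41508}{5309} = - \frac{6271}{82} - \frac{41508}{5309} = - \frac{36696395}{435338}$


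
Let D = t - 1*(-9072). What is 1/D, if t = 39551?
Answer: 1/48623 ≈ 2.0566e-5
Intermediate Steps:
D = 48623 (D = 39551 - 1*(-9072) = 39551 + 9072 = 48623)
1/D = 1/48623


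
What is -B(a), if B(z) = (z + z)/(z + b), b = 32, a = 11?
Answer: -22/43 ≈ -0.51163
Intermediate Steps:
B(z) = 2*z/(32 + z) (B(z) = (z + z)/(z + 32) = (2*z)/(32 + z) = 2*z/(32 + z))
-B(a) = -2*11/(32 + 11) = -2*11/43 = -1*22/43 = -22/43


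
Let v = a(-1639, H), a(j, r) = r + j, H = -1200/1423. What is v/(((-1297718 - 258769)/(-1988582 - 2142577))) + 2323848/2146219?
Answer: -6894835090335026063/1584539895695073 ≈ -4351.3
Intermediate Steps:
H = -1200/1423 (H = -1200*1/1423 = -1200/1423 ≈ -0.84329)
a(j, r) = j + r
v = -2333497/1423 (v = -1639 - 1200/1423 = -2333497/1423 ≈ -1639.8)
v/(((-1297718 - 258769)/(-1988582 - 2142577))) + 2323848/2146219 = -2333497*(-1988582 - 2142577)/(-1297718 - 258769)/1423 + 2323848/2146219 = -2333497/(1423*((-1556487/(-4131159)))) + 2323848*(1/2146219) = -2333497/(1423*((-1556487*(-1/4131159)))) + 2323848/2146219 = -2333497/(1423*518829/1377053) + 2323848/2146219 = -2333497/1423*1377053/518829 + 2323848/2146219 = -3213349044341/738293667 + 2323848/2146219 = -6894835090335026063/1584539895695073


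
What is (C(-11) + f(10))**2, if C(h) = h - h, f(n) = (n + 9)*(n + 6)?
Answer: 92416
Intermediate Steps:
f(n) = (6 + n)*(9 + n) (f(n) = (9 + n)*(6 + n) = (6 + n)*(9 + n))
C(h) = 0
(C(-11) + f(10))**2 = (0 + (54 + 10**2 + 15*10))**2 = (0 + (54 + 100 + 150))**2 = (0 + 304)**2 = 304**2 = 92416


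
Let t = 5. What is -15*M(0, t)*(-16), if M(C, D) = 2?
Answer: 480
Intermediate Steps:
-15*M(0, t)*(-16) = -15*2*(-16) = -30*(-16) = 480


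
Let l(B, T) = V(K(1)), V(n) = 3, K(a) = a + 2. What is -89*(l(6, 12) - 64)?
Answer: 5429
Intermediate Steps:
K(a) = 2 + a
l(B, T) = 3
-89*(l(6, 12) - 64) = -89*(3 - 64) = -89*(-61) = 5429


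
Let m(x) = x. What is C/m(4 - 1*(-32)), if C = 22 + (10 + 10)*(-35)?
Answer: -113/6 ≈ -18.833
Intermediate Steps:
C = -678 (C = 22 + 20*(-35) = 22 - 700 = -678)
C/m(4 - 1*(-32)) = -678/(4 - 1*(-32)) = -678/(4 + 32) = -678/36 = -678*1/36 = -113/6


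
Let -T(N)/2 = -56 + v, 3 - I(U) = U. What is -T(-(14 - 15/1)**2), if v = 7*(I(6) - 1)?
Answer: -168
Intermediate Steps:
I(U) = 3 - U
v = -28 (v = 7*((3 - 1*6) - 1) = 7*((3 - 6) - 1) = 7*(-3 - 1) = 7*(-4) = -28)
T(N) = 168 (T(N) = -2*(-56 - 28) = -2*(-84) = 168)
-T(-(14 - 15/1)**2) = -1*168 = -168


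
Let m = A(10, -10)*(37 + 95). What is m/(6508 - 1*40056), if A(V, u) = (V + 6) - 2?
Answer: -462/8387 ≈ -0.055085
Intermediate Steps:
A(V, u) = 4 + V (A(V, u) = (6 + V) - 2 = 4 + V)
m = 1848 (m = (4 + 10)*(37 + 95) = 14*132 = 1848)
m/(6508 - 1*40056) = 1848/(6508 - 1*40056) = 1848/(6508 - 40056) = 1848/(-33548) = 1848*(-1/33548) = -462/8387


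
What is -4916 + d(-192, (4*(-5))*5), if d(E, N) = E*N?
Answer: 14284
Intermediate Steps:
-4916 + d(-192, (4*(-5))*5) = -4916 - 192*4*(-5)*5 = -4916 - (-3840)*5 = -4916 - 192*(-100) = -4916 + 19200 = 14284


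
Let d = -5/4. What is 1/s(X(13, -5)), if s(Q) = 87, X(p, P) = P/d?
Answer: 1/87 ≈ 0.011494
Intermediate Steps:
d = -5/4 (d = -5*¼ = -5/4 ≈ -1.2500)
X(p, P) = -4*P/5 (X(p, P) = P/(-5/4) = P*(-⅘) = -4*P/5)
1/s(X(13, -5)) = 1/87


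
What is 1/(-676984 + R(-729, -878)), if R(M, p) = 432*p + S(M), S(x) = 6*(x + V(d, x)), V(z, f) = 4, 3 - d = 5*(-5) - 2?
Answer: -1/1060630 ≈ -9.4284e-7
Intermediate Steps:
d = 30 (d = 3 - (5*(-5) - 2) = 3 - (-25 - 2) = 3 - 1*(-27) = 3 + 27 = 30)
S(x) = 24 + 6*x (S(x) = 6*(x + 4) = 6*(4 + x) = 24 + 6*x)
R(M, p) = 24 + 6*M + 432*p (R(M, p) = 432*p + (24 + 6*M) = 24 + 6*M + 432*p)
1/(-676984 + R(-729, -878)) = 1/(-676984 + (24 + 6*(-729) + 432*(-878))) = 1/(-676984 + (24 - 4374 - 379296)) = 1/(-676984 - 383646) = 1/(-1060630) = -1/1060630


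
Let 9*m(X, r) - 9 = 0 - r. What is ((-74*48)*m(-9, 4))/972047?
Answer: -5920/2916141 ≈ -0.0020301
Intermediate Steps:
m(X, r) = 1 - r/9 (m(X, r) = 1 + (0 - r)/9 = 1 + (-r)/9 = 1 - r/9)
((-74*48)*m(-9, 4))/972047 = ((-74*48)*(1 - ⅑*4))/972047 = -3552*(1 - 4/9)*(1/972047) = -3552*5/9*(1/972047) = -5920/3*1/972047 = -5920/2916141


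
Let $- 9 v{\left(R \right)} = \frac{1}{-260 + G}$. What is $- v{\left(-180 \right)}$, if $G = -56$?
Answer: $- \frac{1}{2844} \approx -0.00035162$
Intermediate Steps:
$v{\left(R \right)} = \frac{1}{2844}$ ($v{\left(R \right)} = - \frac{1}{9 \left(-260 - 56\right)} = - \frac{1}{9 \left(-316\right)} = \left(- \frac{1}{9}\right) \left(- \frac{1}{316}\right) = \frac{1}{2844}$)
$- v{\left(-180 \right)} = \left(-1\right) \frac{1}{2844} = - \frac{1}{2844}$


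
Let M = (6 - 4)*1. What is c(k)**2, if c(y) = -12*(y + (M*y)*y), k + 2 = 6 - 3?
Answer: 1296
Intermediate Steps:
k = 1 (k = -2 + (6 - 3) = -2 + 3 = 1)
M = 2 (M = 2*1 = 2)
c(y) = -24*y**2 - 12*y (c(y) = -12*(y + (2*y)*y) = -12*(y + 2*y**2) = -24*y**2 - 12*y)
c(k)**2 = (-12*1*(1 + 2*1))**2 = (-12*1*(1 + 2))**2 = (-12*1*3)**2 = (-36)**2 = 1296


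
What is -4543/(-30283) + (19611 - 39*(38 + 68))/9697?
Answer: 46613042/26695841 ≈ 1.7461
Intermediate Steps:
-4543/(-30283) + (19611 - 39*(38 + 68))/9697 = -4543*(-1/30283) + (19611 - 39*106)*(1/9697) = 413/2753 + (19611 - 1*4134)*(1/9697) = 413/2753 + (19611 - 4134)*(1/9697) = 413/2753 + 15477*(1/9697) = 413/2753 + 15477/9697 = 46613042/26695841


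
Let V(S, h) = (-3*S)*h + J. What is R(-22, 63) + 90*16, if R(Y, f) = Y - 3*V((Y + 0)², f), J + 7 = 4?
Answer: 275855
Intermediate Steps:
J = -3 (J = -7 + 4 = -3)
V(S, h) = -3 - 3*S*h (V(S, h) = (-3*S)*h - 3 = -3*S*h - 3 = -3 - 3*S*h)
R(Y, f) = 9 + Y + 9*f*Y² (R(Y, f) = Y - 3*(-3 - 3*(Y + 0)²*f) = Y - 3*(-3 - 3*Y²*f) = Y - 3*(-3 - 3*f*Y²) = Y + (9 + 9*f*Y²) = 9 + Y + 9*f*Y²)
R(-22, 63) + 90*16 = (9 - 22 + 9*63*(-22)²) + 90*16 = (9 - 22 + 9*63*484) + 1440 = (9 - 22 + 274428) + 1440 = 274415 + 1440 = 275855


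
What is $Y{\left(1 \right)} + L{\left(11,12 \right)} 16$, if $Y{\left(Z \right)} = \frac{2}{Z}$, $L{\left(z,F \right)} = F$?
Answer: $194$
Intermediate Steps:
$Y{\left(1 \right)} + L{\left(11,12 \right)} 16 = \frac{2}{1} + 12 \cdot 16 = 2 \cdot 1 + 192 = 2 + 192 = 194$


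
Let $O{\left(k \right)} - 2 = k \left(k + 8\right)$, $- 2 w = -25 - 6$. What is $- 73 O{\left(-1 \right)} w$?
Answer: $\frac{11315}{2} \approx 5657.5$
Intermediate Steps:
$w = \frac{31}{2}$ ($w = - \frac{-25 - 6}{2} = \left(- \frac{1}{2}\right) \left(-31\right) = \frac{31}{2} \approx 15.5$)
$O{\left(k \right)} = 2 + k \left(8 + k\right)$ ($O{\left(k \right)} = 2 + k \left(k + 8\right) = 2 + k \left(8 + k\right)$)
$- 73 O{\left(-1 \right)} w = - 73 \left(2 + \left(-1\right)^{2} + 8 \left(-1\right)\right) \frac{31}{2} = - 73 \left(2 + 1 - 8\right) \frac{31}{2} = \left(-73\right) \left(-5\right) \frac{31}{2} = 365 \cdot \frac{31}{2} = \frac{11315}{2}$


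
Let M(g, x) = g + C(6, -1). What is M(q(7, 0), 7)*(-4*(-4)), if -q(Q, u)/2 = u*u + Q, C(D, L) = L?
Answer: -240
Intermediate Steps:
q(Q, u) = -2*Q - 2*u² (q(Q, u) = -2*(u*u + Q) = -2*(u² + Q) = -2*(Q + u²) = -2*Q - 2*u²)
M(g, x) = -1 + g (M(g, x) = g - 1 = -1 + g)
M(q(7, 0), 7)*(-4*(-4)) = (-1 + (-2*7 - 2*0²))*(-4*(-4)) = (-1 + (-14 - 2*0))*16 = (-1 + (-14 + 0))*16 = (-1 - 14)*16 = -15*16 = -240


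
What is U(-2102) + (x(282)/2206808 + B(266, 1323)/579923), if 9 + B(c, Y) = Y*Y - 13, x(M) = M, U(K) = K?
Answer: -1343116052774813/639889357892 ≈ -2099.0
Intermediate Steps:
B(c, Y) = -22 + Y**2 (B(c, Y) = -9 + (Y*Y - 13) = -9 + (Y**2 - 13) = -9 + (-13 + Y**2) = -22 + Y**2)
U(-2102) + (x(282)/2206808 + B(266, 1323)/579923) = -2102 + (282/2206808 + (-22 + 1323**2)/579923) = -2102 + (282*(1/2206808) + (-22 + 1750329)*(1/579923)) = -2102 + (141/1103404 + 1750307*(1/579923)) = -2102 + (141/1103404 + 1750307/579923) = -2102 + 1931377514171/639889357892 = -1343116052774813/639889357892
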